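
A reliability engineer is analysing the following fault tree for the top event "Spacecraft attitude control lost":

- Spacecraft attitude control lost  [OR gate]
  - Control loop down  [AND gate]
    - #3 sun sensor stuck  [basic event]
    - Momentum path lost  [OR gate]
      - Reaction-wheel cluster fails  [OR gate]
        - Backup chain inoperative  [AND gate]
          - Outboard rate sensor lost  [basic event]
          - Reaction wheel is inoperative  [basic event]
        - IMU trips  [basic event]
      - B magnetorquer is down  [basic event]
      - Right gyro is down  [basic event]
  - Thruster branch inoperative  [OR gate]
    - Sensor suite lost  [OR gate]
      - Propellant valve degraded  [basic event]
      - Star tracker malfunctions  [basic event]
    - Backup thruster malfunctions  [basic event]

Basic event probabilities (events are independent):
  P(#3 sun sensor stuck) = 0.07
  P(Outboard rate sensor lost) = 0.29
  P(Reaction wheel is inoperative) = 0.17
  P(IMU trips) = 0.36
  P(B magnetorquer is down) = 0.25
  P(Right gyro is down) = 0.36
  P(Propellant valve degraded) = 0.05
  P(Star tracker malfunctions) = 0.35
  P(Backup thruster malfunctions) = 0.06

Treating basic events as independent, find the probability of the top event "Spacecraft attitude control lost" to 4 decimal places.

0.4483

P(Backup chain inoperative) [AND] = 0.29 × 0.17 = 0.049300
P(Reaction-wheel cluster fails) [OR] = 1 − (1−0.049300) × (1−0.36) = 0.391552
P(Momentum path lost) [OR] = 1 − (1−0.391552) × (1−0.25) × (1−0.36) = 0.707945
P(Control loop down) [AND] = 0.07 × 0.707945 = 0.049556
P(Sensor suite lost) [OR] = 1 − (1−0.05) × (1−0.35) = 0.382500
P(Thruster branch inoperative) [OR] = 1 − (1−0.382500) × (1−0.06) = 0.419550
P(Spacecraft attitude control lost) [OR] = 1 − (1−0.049556) × (1−0.419550) = 0.448315
Rounded to 4 decimal places: P(Spacecraft attitude control lost) ≈ 0.4483.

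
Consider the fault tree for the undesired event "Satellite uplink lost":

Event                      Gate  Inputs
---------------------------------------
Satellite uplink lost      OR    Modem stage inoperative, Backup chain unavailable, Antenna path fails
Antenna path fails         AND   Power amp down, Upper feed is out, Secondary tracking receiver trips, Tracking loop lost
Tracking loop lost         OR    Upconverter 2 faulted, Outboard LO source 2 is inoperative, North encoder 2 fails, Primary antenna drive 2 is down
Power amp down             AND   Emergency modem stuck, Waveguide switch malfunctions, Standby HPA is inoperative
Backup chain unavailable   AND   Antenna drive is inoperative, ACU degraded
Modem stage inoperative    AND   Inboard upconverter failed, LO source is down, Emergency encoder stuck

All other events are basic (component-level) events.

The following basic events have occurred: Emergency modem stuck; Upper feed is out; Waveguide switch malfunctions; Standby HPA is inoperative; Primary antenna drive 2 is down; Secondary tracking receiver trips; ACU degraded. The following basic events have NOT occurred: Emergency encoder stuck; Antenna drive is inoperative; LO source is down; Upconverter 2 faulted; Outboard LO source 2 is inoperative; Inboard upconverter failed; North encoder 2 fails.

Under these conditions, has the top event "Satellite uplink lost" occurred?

Yes

Modem stage inoperative [AND]: Inboard upconverter failed=not, LO source is down=not, Emergency encoder stuck=not → not all inputs occur → does not occur.
Backup chain unavailable [AND]: Antenna drive is inoperative=not, ACU degraded=occurs → not all inputs occur → does not occur.
Power amp down [AND]: Emergency modem stuck=occurs, Waveguide switch malfunctions=occurs, Standby HPA is inoperative=occurs → all inputs occur → occurs.
Tracking loop lost [OR]: Upconverter 2 faulted=not, Outboard LO source 2 is inoperative=not, North encoder 2 fails=not, Primary antenna drive 2 is down=occurs → at least one input occurs → occurs.
Antenna path fails [AND]: Power amp down=occurs, Upper feed is out=occurs, Secondary tracking receiver trips=occurs, Tracking loop lost=occurs → all inputs occur → occurs.
Satellite uplink lost [OR]: Modem stage inoperative=not, Backup chain unavailable=not, Antenna path fails=occurs → at least one input occurs → occurs.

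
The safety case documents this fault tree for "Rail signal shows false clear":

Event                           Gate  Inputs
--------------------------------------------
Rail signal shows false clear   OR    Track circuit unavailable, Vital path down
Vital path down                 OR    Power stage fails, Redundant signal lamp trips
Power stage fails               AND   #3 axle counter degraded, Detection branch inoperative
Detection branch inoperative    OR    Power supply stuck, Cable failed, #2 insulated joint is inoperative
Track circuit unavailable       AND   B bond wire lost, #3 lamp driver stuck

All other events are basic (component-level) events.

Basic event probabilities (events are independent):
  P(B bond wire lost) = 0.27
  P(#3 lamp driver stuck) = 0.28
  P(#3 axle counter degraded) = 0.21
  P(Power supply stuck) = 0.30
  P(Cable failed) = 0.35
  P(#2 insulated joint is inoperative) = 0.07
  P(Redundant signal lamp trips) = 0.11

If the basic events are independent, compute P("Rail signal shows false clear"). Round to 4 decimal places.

0.2769

P(Track circuit unavailable) [AND] = 0.27 × 0.28 = 0.075600
P(Detection branch inoperative) [OR] = 1 − (1−0.30) × (1−0.35) × (1−0.07) = 0.576850
P(Power stage fails) [AND] = 0.21 × 0.576850 = 0.121139
P(Vital path down) [OR] = 1 − (1−0.121139) × (1−0.11) = 0.217814
P(Rail signal shows false clear) [OR] = 1 − (1−0.075600) × (1−0.217814) = 0.276947
Rounded to 4 decimal places: P(Rail signal shows false clear) ≈ 0.2769.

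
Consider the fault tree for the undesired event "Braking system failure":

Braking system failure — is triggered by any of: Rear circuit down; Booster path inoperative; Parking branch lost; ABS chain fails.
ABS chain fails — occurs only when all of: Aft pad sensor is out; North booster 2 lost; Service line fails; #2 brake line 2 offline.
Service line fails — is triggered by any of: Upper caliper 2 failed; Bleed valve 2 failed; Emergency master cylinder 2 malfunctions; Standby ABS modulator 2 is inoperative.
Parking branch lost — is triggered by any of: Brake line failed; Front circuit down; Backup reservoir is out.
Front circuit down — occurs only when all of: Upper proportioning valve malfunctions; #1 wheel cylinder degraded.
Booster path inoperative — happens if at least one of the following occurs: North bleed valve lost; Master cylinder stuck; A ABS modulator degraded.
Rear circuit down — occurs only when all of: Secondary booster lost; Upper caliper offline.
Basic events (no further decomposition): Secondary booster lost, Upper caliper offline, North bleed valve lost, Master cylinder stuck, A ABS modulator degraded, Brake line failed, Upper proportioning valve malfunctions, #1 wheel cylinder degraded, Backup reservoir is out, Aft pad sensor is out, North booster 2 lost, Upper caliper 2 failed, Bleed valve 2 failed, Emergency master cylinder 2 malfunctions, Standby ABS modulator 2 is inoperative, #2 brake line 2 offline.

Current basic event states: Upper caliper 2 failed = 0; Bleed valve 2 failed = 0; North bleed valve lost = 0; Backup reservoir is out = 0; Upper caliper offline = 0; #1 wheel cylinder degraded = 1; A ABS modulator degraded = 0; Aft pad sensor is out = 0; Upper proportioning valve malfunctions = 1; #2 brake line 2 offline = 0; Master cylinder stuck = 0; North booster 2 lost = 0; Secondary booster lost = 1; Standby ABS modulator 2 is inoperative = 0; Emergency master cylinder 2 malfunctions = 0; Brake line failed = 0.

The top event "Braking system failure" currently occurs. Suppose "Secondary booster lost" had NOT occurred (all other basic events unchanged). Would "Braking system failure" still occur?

Counterfactual: set "Secondary booster lost" to not occurred.
Rear circuit down [AND]: Secondary booster lost=not, Upper caliper offline=not → not all inputs occur → does not occur.
Booster path inoperative [OR]: North bleed valve lost=not, Master cylinder stuck=not, A ABS modulator degraded=not → no input occurs → does not occur.
Front circuit down [AND]: Upper proportioning valve malfunctions=occurs, #1 wheel cylinder degraded=occurs → all inputs occur → occurs.
Parking branch lost [OR]: Brake line failed=not, Front circuit down=occurs, Backup reservoir is out=not → at least one input occurs → occurs.
Service line fails [OR]: Upper caliper 2 failed=not, Bleed valve 2 failed=not, Emergency master cylinder 2 malfunctions=not, Standby ABS modulator 2 is inoperative=not → no input occurs → does not occur.
ABS chain fails [AND]: Aft pad sensor is out=not, North booster 2 lost=not, Service line fails=not, #2 brake line 2 offline=not → not all inputs occur → does not occur.
Braking system failure [OR]: Rear circuit down=not, Booster path inoperative=not, Parking branch lost=occurs, ABS chain fails=not → at least one input occurs → occurs.

Yes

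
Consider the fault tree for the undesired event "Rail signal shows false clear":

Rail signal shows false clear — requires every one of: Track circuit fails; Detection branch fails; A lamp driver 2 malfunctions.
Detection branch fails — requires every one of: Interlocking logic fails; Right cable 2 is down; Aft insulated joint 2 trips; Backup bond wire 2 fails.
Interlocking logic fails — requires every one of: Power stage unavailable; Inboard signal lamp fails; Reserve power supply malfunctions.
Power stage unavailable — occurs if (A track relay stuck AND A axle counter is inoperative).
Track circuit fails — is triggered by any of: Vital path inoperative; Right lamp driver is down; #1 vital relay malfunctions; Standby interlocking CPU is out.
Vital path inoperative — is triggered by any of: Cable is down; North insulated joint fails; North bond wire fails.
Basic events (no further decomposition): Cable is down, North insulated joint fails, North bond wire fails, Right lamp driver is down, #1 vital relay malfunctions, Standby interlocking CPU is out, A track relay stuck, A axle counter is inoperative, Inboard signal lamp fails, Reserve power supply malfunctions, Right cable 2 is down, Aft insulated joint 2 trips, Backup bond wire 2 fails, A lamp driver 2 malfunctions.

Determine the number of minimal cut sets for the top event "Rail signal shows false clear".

Vital path inoperative [OR]: union of children's cut sets → 3 cut set(s).
Track circuit fails [OR]: union of children's cut sets → 6 cut set(s).
Power stage unavailable [AND]: one cut set from each child combined → 1 × 1 = 1 cut set(s).
Interlocking logic fails [AND]: one cut set from each child combined → 1 × 1 × 1 = 1 cut set(s).
Detection branch fails [AND]: one cut set from each child combined → 1 × 1 × 1 × 1 = 1 cut set(s).
Rail signal shows false clear [AND]: one cut set from each child combined → 6 × 1 × 1 = 6 cut set(s).
Minimal cut sets: {A axle counter is inoperative, A lamp driver 2 malfunctions, A track relay stuck, Aft insulated joint 2 trips, Backup bond wire 2 fails, Cable is down, Inboard signal lamp fails, Reserve power supply malfunctions, Right cable 2 is down}; {A axle counter is inoperative, A lamp driver 2 malfunctions, A track relay stuck, Aft insulated joint 2 trips, Backup bond wire 2 fails, Inboard signal lamp fails, North insulated joint fails, Reserve power supply malfunctions, Right cable 2 is down}; {A axle counter is inoperative, A lamp driver 2 malfunctions, A track relay stuck, Aft insulated joint 2 trips, Backup bond wire 2 fails, Inboard signal lamp fails, North bond wire fails, Reserve power supply malfunctions, Right cable 2 is down}; {A axle counter is inoperative, A lamp driver 2 malfunctions, A track relay stuck, Aft insulated joint 2 trips, Backup bond wire 2 fails, Inboard signal lamp fails, Reserve power supply malfunctions, Right cable 2 is down, Right lamp driver is down}; {#1 vital relay malfunctions, A axle counter is inoperative, A lamp driver 2 malfunctions, A track relay stuck, Aft insulated joint 2 trips, Backup bond wire 2 fails, Inboard signal lamp fails, Reserve power supply malfunctions, Right cable 2 is down}; {A axle counter is inoperative, A lamp driver 2 malfunctions, A track relay stuck, Aft insulated joint 2 trips, Backup bond wire 2 fails, Inboard signal lamp fails, Reserve power supply malfunctions, Right cable 2 is down, Standby interlocking CPU is out}.

6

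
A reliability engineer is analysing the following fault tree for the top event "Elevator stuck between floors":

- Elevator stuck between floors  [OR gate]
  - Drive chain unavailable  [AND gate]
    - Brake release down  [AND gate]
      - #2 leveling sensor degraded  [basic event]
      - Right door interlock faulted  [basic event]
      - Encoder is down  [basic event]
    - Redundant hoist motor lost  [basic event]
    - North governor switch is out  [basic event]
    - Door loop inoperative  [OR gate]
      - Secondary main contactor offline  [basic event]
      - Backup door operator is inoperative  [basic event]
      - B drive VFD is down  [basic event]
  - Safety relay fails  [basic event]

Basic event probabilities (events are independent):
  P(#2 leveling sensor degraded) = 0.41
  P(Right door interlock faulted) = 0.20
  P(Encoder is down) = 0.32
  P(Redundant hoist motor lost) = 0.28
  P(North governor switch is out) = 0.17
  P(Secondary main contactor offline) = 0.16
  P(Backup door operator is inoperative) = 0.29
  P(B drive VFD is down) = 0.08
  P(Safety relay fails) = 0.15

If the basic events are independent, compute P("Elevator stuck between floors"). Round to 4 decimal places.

P(Brake release down) [AND] = 0.41 × 0.20 × 0.32 = 0.026240
P(Door loop inoperative) [OR] = 1 − (1−0.16) × (1−0.29) × (1−0.08) = 0.451312
P(Drive chain unavailable) [AND] = 0.026240 × 0.28 × 0.17 × 0.451312 = 0.000564
P(Elevator stuck between floors) [OR] = 1 − (1−0.000564) × (1−0.15) = 0.150479
Rounded to 4 decimal places: P(Elevator stuck between floors) ≈ 0.1505.

0.1505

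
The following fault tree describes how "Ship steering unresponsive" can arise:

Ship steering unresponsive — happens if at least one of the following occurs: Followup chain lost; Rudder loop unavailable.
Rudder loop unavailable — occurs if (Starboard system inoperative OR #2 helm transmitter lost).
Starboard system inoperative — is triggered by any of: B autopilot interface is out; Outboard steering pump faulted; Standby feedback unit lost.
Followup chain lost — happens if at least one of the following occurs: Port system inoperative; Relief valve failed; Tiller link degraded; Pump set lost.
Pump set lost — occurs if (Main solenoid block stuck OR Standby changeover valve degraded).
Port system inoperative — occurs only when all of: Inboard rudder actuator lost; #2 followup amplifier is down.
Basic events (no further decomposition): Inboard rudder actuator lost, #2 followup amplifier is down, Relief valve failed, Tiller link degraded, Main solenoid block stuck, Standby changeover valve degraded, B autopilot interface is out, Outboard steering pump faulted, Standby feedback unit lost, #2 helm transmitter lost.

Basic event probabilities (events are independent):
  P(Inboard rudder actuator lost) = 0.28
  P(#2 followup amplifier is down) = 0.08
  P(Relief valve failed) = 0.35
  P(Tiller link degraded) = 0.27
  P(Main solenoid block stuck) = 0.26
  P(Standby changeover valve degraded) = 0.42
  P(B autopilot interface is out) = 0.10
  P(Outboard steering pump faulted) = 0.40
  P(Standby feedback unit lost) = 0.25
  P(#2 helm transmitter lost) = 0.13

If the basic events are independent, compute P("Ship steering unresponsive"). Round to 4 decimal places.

0.9298

P(Port system inoperative) [AND] = 0.28 × 0.08 = 0.022400
P(Pump set lost) [OR] = 1 − (1−0.26) × (1−0.42) = 0.570800
P(Followup chain lost) [OR] = 1 − (1−0.022400) × (1−0.35) × (1−0.27) × (1−0.570800) = 0.800906
P(Starboard system inoperative) [OR] = 1 − (1−0.10) × (1−0.40) × (1−0.25) = 0.595000
P(Rudder loop unavailable) [OR] = 1 − (1−0.595000) × (1−0.13) = 0.647650
P(Ship steering unresponsive) [OR] = 1 − (1−0.800906) × (1−0.647650) = 0.929849
Rounded to 4 decimal places: P(Ship steering unresponsive) ≈ 0.9298.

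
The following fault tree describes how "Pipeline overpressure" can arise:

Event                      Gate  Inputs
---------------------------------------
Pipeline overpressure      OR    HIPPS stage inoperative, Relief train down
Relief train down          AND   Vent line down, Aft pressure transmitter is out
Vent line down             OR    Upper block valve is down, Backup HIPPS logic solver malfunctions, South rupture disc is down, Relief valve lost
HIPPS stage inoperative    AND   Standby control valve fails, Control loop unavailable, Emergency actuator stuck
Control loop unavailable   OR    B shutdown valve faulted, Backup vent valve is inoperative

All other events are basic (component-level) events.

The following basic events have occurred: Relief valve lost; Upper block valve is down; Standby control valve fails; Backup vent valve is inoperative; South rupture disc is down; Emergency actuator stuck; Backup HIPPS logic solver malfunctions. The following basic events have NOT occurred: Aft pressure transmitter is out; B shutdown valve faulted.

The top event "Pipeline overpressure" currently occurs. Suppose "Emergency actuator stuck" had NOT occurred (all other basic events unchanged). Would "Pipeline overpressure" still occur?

No

Counterfactual: set "Emergency actuator stuck" to not occurred.
Control loop unavailable [OR]: B shutdown valve faulted=not, Backup vent valve is inoperative=occurs → at least one input occurs → occurs.
HIPPS stage inoperative [AND]: Standby control valve fails=occurs, Control loop unavailable=occurs, Emergency actuator stuck=not → not all inputs occur → does not occur.
Vent line down [OR]: Upper block valve is down=occurs, Backup HIPPS logic solver malfunctions=occurs, South rupture disc is down=occurs, Relief valve lost=occurs → at least one input occurs → occurs.
Relief train down [AND]: Vent line down=occurs, Aft pressure transmitter is out=not → not all inputs occur → does not occur.
Pipeline overpressure [OR]: HIPPS stage inoperative=not, Relief train down=not → no input occurs → does not occur.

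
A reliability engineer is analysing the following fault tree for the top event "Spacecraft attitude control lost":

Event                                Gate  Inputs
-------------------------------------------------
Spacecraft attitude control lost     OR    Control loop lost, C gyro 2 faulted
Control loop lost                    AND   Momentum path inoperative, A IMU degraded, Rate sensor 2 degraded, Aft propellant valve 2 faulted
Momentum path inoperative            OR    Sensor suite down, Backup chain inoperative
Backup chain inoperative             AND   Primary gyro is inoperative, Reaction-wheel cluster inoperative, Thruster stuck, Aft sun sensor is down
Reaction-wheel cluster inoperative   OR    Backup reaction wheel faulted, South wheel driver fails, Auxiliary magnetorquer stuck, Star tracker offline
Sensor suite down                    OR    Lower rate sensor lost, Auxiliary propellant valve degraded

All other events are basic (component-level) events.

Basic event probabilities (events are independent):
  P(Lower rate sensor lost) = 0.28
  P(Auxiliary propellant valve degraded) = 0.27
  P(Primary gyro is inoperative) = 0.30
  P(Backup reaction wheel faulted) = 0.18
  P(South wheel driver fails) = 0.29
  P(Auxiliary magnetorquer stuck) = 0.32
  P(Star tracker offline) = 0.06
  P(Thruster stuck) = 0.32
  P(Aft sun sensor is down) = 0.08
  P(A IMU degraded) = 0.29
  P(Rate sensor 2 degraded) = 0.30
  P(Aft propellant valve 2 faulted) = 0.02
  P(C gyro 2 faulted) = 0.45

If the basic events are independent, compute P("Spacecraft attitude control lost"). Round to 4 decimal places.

0.4505

P(Sensor suite down) [OR] = 1 − (1−0.28) × (1−0.27) = 0.474400
P(Reaction-wheel cluster inoperative) [OR] = 1 − (1−0.18) × (1−0.29) × (1−0.32) × (1−0.06) = 0.627858
P(Backup chain inoperative) [AND] = 0.30 × 0.627858 × 0.32 × 0.08 = 0.004822
P(Momentum path inoperative) [OR] = 1 − (1−0.474400) × (1−0.004822) = 0.476934
P(Control loop lost) [AND] = 0.476934 × 0.29 × 0.30 × 0.02 = 0.000830
P(Spacecraft attitude control lost) [OR] = 1 − (1−0.000830) × (1−0.45) = 0.450457
Rounded to 4 decimal places: P(Spacecraft attitude control lost) ≈ 0.4505.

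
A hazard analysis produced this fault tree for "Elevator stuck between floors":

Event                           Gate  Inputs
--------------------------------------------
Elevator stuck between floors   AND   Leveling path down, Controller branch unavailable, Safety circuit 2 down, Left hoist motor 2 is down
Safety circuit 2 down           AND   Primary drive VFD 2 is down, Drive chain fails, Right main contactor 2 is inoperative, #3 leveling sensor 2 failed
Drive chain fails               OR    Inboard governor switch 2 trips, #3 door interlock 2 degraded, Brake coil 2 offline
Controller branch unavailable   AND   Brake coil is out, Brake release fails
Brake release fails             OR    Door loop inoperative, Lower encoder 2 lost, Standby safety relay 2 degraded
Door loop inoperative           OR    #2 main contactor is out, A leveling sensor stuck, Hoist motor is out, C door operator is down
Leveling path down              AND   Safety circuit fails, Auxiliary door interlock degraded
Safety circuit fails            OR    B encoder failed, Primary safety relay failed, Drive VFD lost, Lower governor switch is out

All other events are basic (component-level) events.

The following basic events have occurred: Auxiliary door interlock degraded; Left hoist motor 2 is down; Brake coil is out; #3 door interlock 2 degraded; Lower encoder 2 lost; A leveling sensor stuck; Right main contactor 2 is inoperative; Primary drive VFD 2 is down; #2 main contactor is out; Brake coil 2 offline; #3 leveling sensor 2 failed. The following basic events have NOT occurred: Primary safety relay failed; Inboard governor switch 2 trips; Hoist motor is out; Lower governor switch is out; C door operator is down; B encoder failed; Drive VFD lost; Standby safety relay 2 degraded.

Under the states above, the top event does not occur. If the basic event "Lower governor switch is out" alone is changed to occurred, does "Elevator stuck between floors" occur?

Counterfactual: set "Lower governor switch is out" to occurred.
Safety circuit fails [OR]: B encoder failed=not, Primary safety relay failed=not, Drive VFD lost=not, Lower governor switch is out=occurs → at least one input occurs → occurs.
Leveling path down [AND]: Safety circuit fails=occurs, Auxiliary door interlock degraded=occurs → all inputs occur → occurs.
Door loop inoperative [OR]: #2 main contactor is out=occurs, A leveling sensor stuck=occurs, Hoist motor is out=not, C door operator is down=not → at least one input occurs → occurs.
Brake release fails [OR]: Door loop inoperative=occurs, Lower encoder 2 lost=occurs, Standby safety relay 2 degraded=not → at least one input occurs → occurs.
Controller branch unavailable [AND]: Brake coil is out=occurs, Brake release fails=occurs → all inputs occur → occurs.
Drive chain fails [OR]: Inboard governor switch 2 trips=not, #3 door interlock 2 degraded=occurs, Brake coil 2 offline=occurs → at least one input occurs → occurs.
Safety circuit 2 down [AND]: Primary drive VFD 2 is down=occurs, Drive chain fails=occurs, Right main contactor 2 is inoperative=occurs, #3 leveling sensor 2 failed=occurs → all inputs occur → occurs.
Elevator stuck between floors [AND]: Leveling path down=occurs, Controller branch unavailable=occurs, Safety circuit 2 down=occurs, Left hoist motor 2 is down=occurs → all inputs occur → occurs.

Yes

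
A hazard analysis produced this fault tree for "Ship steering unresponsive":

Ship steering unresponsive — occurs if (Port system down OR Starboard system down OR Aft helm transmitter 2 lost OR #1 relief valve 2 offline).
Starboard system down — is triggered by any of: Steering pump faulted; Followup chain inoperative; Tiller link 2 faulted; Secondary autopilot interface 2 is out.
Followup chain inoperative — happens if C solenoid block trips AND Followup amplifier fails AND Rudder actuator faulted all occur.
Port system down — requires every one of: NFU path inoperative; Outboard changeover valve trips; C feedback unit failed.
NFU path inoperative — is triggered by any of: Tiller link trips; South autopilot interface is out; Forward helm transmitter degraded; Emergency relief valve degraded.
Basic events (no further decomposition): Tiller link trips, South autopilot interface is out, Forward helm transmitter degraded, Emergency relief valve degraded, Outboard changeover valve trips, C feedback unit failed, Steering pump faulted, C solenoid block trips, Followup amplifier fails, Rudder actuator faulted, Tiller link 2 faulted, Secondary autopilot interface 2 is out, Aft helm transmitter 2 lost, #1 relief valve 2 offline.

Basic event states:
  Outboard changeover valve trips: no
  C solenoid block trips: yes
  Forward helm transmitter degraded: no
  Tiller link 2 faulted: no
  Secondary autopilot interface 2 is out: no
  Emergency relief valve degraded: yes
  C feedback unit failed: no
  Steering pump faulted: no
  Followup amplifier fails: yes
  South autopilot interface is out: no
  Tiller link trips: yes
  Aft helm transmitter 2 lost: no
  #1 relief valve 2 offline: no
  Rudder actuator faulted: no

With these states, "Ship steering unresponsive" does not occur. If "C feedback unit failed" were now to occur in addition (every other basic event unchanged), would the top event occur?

Counterfactual: set "C feedback unit failed" to occurred.
NFU path inoperative [OR]: Tiller link trips=occurs, South autopilot interface is out=not, Forward helm transmitter degraded=not, Emergency relief valve degraded=occurs → at least one input occurs → occurs.
Port system down [AND]: NFU path inoperative=occurs, Outboard changeover valve trips=not, C feedback unit failed=occurs → not all inputs occur → does not occur.
Followup chain inoperative [AND]: C solenoid block trips=occurs, Followup amplifier fails=occurs, Rudder actuator faulted=not → not all inputs occur → does not occur.
Starboard system down [OR]: Steering pump faulted=not, Followup chain inoperative=not, Tiller link 2 faulted=not, Secondary autopilot interface 2 is out=not → no input occurs → does not occur.
Ship steering unresponsive [OR]: Port system down=not, Starboard system down=not, Aft helm transmitter 2 lost=not, #1 relief valve 2 offline=not → no input occurs → does not occur.

No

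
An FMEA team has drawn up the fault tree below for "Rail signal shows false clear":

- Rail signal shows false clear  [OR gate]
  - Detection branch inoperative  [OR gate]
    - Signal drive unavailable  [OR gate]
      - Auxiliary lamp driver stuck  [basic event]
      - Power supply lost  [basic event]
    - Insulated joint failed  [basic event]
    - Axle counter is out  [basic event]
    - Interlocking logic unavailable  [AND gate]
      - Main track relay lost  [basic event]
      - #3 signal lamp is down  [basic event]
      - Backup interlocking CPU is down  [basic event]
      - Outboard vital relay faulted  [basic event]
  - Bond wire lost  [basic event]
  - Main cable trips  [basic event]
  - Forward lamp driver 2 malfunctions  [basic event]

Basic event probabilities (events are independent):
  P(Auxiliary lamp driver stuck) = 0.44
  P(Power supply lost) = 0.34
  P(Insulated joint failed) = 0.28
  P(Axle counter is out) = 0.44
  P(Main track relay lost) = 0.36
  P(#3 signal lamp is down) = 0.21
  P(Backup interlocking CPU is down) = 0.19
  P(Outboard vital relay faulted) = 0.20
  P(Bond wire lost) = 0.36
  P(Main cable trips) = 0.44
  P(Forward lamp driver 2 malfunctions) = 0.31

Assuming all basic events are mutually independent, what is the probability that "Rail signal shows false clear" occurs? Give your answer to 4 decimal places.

0.9633

P(Signal drive unavailable) [OR] = 1 − (1−0.44) × (1−0.34) = 0.630400
P(Interlocking logic unavailable) [AND] = 0.36 × 0.21 × 0.19 × 0.20 = 0.002873
P(Detection branch inoperative) [OR] = 1 − (1−0.630400) × (1−0.28) × (1−0.44) × (1−0.002873) = 0.851405
P(Rail signal shows false clear) [OR] = 1 − (1−0.851405) × (1−0.36) × (1−0.44) × (1−0.31) = 0.963253
Rounded to 4 decimal places: P(Rail signal shows false clear) ≈ 0.9633.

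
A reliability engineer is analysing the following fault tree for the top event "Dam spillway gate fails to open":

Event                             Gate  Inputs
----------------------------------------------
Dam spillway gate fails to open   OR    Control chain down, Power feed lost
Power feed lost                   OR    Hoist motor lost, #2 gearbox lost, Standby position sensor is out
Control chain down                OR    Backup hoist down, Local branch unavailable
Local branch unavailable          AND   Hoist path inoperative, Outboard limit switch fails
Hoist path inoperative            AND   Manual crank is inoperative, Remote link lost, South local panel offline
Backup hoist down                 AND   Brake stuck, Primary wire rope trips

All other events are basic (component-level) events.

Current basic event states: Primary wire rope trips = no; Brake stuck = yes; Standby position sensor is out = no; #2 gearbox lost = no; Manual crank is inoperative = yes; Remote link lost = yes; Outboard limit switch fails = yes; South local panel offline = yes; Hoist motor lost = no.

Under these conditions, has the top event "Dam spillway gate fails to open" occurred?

Yes

Backup hoist down [AND]: Brake stuck=occurs, Primary wire rope trips=not → not all inputs occur → does not occur.
Hoist path inoperative [AND]: Manual crank is inoperative=occurs, Remote link lost=occurs, South local panel offline=occurs → all inputs occur → occurs.
Local branch unavailable [AND]: Hoist path inoperative=occurs, Outboard limit switch fails=occurs → all inputs occur → occurs.
Control chain down [OR]: Backup hoist down=not, Local branch unavailable=occurs → at least one input occurs → occurs.
Power feed lost [OR]: Hoist motor lost=not, #2 gearbox lost=not, Standby position sensor is out=not → no input occurs → does not occur.
Dam spillway gate fails to open [OR]: Control chain down=occurs, Power feed lost=not → at least one input occurs → occurs.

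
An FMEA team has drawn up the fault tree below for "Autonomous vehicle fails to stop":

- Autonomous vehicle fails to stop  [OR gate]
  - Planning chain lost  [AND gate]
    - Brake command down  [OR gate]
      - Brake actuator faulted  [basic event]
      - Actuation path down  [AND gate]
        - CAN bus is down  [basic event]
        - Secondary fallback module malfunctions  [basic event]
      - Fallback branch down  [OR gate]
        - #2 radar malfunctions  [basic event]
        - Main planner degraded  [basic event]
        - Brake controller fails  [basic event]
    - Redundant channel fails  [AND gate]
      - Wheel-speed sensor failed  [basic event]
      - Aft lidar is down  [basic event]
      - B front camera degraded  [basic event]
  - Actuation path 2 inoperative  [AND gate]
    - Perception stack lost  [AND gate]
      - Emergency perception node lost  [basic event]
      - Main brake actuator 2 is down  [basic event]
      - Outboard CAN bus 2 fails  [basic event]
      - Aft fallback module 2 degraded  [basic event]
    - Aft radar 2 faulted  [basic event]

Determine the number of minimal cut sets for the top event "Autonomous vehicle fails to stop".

Actuation path down [AND]: one cut set from each child combined → 1 × 1 = 1 cut set(s).
Fallback branch down [OR]: union of children's cut sets → 3 cut set(s).
Brake command down [OR]: union of children's cut sets → 5 cut set(s).
Redundant channel fails [AND]: one cut set from each child combined → 1 × 1 × 1 = 1 cut set(s).
Planning chain lost [AND]: one cut set from each child combined → 5 × 1 = 5 cut set(s).
Perception stack lost [AND]: one cut set from each child combined → 1 × 1 × 1 × 1 = 1 cut set(s).
Actuation path 2 inoperative [AND]: one cut set from each child combined → 1 × 1 = 1 cut set(s).
Autonomous vehicle fails to stop [OR]: union of children's cut sets → 6 cut set(s).
Minimal cut sets: {Aft lidar is down, B front camera degraded, Brake actuator faulted, Wheel-speed sensor failed}; {Aft lidar is down, B front camera degraded, CAN bus is down, Secondary fallback module malfunctions, Wheel-speed sensor failed}; {#2 radar malfunctions, Aft lidar is down, B front camera degraded, Wheel-speed sensor failed}; {Aft lidar is down, B front camera degraded, Main planner degraded, Wheel-speed sensor failed}; {Aft lidar is down, B front camera degraded, Brake controller fails, Wheel-speed sensor failed}; {Aft fallback module 2 degraded, Aft radar 2 faulted, Emergency perception node lost, Main brake actuator 2 is down, Outboard CAN bus 2 fails}.

6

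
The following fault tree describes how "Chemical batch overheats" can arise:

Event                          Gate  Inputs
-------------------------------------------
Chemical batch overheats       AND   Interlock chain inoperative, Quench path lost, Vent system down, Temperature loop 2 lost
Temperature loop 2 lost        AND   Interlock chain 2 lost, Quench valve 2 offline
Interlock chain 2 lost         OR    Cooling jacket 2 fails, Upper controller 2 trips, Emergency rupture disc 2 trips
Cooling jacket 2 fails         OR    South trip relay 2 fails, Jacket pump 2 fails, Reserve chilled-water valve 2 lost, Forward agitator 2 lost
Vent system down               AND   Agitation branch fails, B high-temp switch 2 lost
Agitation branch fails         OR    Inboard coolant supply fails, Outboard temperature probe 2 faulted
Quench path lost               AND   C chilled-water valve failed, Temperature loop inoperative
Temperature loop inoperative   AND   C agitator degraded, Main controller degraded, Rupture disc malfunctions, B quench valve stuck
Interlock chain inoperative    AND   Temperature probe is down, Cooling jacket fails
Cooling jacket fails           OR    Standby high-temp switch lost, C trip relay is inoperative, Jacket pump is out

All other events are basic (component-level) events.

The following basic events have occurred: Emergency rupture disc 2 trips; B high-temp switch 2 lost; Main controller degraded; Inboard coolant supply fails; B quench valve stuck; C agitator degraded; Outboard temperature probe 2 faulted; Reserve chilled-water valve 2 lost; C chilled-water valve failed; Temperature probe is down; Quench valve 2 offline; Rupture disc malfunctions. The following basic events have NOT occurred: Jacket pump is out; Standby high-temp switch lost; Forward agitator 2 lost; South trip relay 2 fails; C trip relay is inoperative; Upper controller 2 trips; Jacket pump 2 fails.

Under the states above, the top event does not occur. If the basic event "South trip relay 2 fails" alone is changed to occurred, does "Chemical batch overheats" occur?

No

Counterfactual: set "South trip relay 2 fails" to occurred.
Cooling jacket fails [OR]: Standby high-temp switch lost=not, C trip relay is inoperative=not, Jacket pump is out=not → no input occurs → does not occur.
Interlock chain inoperative [AND]: Temperature probe is down=occurs, Cooling jacket fails=not → not all inputs occur → does not occur.
Temperature loop inoperative [AND]: C agitator degraded=occurs, Main controller degraded=occurs, Rupture disc malfunctions=occurs, B quench valve stuck=occurs → all inputs occur → occurs.
Quench path lost [AND]: C chilled-water valve failed=occurs, Temperature loop inoperative=occurs → all inputs occur → occurs.
Agitation branch fails [OR]: Inboard coolant supply fails=occurs, Outboard temperature probe 2 faulted=occurs → at least one input occurs → occurs.
Vent system down [AND]: Agitation branch fails=occurs, B high-temp switch 2 lost=occurs → all inputs occur → occurs.
Cooling jacket 2 fails [OR]: South trip relay 2 fails=occurs, Jacket pump 2 fails=not, Reserve chilled-water valve 2 lost=occurs, Forward agitator 2 lost=not → at least one input occurs → occurs.
Interlock chain 2 lost [OR]: Cooling jacket 2 fails=occurs, Upper controller 2 trips=not, Emergency rupture disc 2 trips=occurs → at least one input occurs → occurs.
Temperature loop 2 lost [AND]: Interlock chain 2 lost=occurs, Quench valve 2 offline=occurs → all inputs occur → occurs.
Chemical batch overheats [AND]: Interlock chain inoperative=not, Quench path lost=occurs, Vent system down=occurs, Temperature loop 2 lost=occurs → not all inputs occur → does not occur.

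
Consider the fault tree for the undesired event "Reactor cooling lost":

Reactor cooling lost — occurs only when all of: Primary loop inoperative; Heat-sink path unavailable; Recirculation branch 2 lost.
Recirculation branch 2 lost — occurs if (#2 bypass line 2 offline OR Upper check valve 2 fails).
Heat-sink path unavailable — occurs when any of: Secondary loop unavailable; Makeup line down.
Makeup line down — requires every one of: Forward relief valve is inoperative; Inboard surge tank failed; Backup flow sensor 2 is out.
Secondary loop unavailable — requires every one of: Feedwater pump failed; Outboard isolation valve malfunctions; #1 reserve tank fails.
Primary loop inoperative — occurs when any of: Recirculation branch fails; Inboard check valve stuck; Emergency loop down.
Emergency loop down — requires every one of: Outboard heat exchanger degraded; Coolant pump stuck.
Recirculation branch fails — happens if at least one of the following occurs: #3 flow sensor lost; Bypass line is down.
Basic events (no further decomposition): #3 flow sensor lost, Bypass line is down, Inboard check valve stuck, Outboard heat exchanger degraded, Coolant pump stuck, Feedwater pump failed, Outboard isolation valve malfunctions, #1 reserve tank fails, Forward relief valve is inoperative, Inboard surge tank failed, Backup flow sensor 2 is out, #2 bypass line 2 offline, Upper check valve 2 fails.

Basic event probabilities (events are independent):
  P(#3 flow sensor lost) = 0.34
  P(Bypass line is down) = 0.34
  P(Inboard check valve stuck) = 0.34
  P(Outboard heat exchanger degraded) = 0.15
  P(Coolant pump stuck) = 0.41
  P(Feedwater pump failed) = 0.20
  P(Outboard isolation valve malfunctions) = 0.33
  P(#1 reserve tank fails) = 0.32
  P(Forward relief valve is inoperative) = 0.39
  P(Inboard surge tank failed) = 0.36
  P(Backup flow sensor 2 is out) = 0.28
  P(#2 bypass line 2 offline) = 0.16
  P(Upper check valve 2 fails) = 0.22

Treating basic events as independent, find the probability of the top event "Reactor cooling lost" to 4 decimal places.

0.0150

P(Recirculation branch fails) [OR] = 1 − (1−0.34) × (1−0.34) = 0.564400
P(Emergency loop down) [AND] = 0.15 × 0.41 = 0.061500
P(Primary loop inoperative) [OR] = 1 − (1−0.564400) × (1−0.34) × (1−0.061500) = 0.730185
P(Secondary loop unavailable) [AND] = 0.20 × 0.33 × 0.32 = 0.021120
P(Makeup line down) [AND] = 0.39 × 0.36 × 0.28 = 0.039312
P(Heat-sink path unavailable) [OR] = 1 − (1−0.021120) × (1−0.039312) = 0.059602
P(Recirculation branch 2 lost) [OR] = 1 − (1−0.16) × (1−0.22) = 0.344800
P(Reactor cooling lost) [AND] = 0.730185 × 0.059602 × 0.344800 = 0.015006
Rounded to 4 decimal places: P(Reactor cooling lost) ≈ 0.0150.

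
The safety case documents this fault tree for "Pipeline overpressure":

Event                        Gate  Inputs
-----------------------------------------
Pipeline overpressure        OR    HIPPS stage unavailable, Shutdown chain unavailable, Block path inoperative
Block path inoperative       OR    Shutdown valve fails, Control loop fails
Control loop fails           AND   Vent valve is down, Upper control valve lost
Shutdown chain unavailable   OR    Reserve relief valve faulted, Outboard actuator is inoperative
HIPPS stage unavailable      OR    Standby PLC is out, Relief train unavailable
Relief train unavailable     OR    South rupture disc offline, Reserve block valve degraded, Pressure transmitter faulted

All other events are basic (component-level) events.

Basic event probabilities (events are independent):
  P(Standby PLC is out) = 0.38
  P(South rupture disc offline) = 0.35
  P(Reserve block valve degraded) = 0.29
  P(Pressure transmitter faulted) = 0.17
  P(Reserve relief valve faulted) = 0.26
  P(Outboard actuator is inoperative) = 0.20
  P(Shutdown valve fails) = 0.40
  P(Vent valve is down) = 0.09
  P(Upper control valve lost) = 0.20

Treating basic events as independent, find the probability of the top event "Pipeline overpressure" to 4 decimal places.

0.9172

P(Relief train unavailable) [OR] = 1 − (1−0.35) × (1−0.29) × (1−0.17) = 0.616955
P(HIPPS stage unavailable) [OR] = 1 − (1−0.38) × (1−0.616955) = 0.762512
P(Shutdown chain unavailable) [OR] = 1 − (1−0.26) × (1−0.20) = 0.408000
P(Control loop fails) [AND] = 0.09 × 0.20 = 0.018000
P(Block path inoperative) [OR] = 1 − (1−0.40) × (1−0.018000) = 0.410800
P(Pipeline overpressure) [OR] = 1 − (1−0.762512) × (1−0.408000) × (1−0.410800) = 0.917163
Rounded to 4 decimal places: P(Pipeline overpressure) ≈ 0.9172.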